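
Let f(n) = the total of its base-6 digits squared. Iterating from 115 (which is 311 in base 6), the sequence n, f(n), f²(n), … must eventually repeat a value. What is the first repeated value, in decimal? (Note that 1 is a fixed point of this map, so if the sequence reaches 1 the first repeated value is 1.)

26

115 = (3,1,1)_6 → 3² + 1² + 1² = 11
11 = (1,5)_6 → 1² + 5² = 26
26 = (4,2)_6 → 4² + 2² = 20
20 = (3,2)_6 → 3² + 2² = 13
13 = (2,1)_6 → 2² + 1² = 5
5 = (5)_6 → 5² = 25
25 = (4,1)_6 → 4² + 1² = 17
17 = (2,5)_6 → 2² + 5² = 29
29 = (4,5)_6 → 4² + 5² = 41
41 = (1,0,5)_6 → 1² + 0² + 5² = 26  — 26 already appeared earlier.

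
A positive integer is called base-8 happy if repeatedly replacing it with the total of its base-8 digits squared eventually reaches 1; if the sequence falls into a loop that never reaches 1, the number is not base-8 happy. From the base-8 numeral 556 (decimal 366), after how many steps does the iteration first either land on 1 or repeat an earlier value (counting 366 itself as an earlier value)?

5

366 = (5,5,6)_8 → 5² + 5² + 6² = 86
86 = (1,2,6)_8 → 1² + 2² + 6² = 41
41 = (5,1)_8 → 5² + 1² = 26
26 = (3,2)_8 → 3² + 2² = 13
13 = (1,5)_8 → 1² + 5² = 26  — 26 repeats.
That took 5 steps.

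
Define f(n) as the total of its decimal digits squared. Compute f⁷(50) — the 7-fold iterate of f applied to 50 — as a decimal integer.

50 → 5² + 0² = 25 + 0 = 25
25 → 2² + 5² = 4 + 25 = 29
29 → 2² + 9² = 4 + 81 = 85
85 → 8² + 5² = 64 + 25 = 89
89 → 8² + 9² = 64 + 81 = 145
145 → 1² + 4² + 5² = 1 + 16 + 25 = 42
42 → 4² + 2² = 16 + 4 = 20

20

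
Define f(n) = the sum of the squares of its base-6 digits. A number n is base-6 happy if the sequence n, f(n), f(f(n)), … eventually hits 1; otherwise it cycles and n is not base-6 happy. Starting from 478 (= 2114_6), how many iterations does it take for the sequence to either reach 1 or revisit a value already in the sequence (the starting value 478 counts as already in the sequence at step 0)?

478 = (2,1,1,4)_6 → 2² + 1² + 1² + 4² = 22
22 = (3,4)_6 → 3² + 4² = 25
25 = (4,1)_6 → 4² + 1² = 17
17 = (2,5)_6 → 2² + 5² = 29
29 = (4,5)_6 → 4² + 5² = 41
41 = (1,0,5)_6 → 1² + 0² + 5² = 26
26 = (4,2)_6 → 4² + 2² = 20
20 = (3,2)_6 → 3² + 2² = 13
13 = (2,1)_6 → 2² + 1² = 5
5 = (5)_6 → 5² = 25  — 25 repeats.
That took 10 steps.

10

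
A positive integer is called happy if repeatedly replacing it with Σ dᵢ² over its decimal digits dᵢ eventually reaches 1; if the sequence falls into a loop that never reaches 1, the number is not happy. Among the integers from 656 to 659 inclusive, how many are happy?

656: 656 → 97 → 130 → 10 → 1  (reaches 1)
657: 657 → 110 → 2 → 4 → 16 → 37 → 58 → 89 → 145 → 42 → 20 → 4  (repeats 4)
658: 658 → 125 → 30 → 9 → 81 → 65 → 61 → 37 → 58 → 89 → 145 → 42 → 20 → 4 → 16 → 37  (repeats 37)
659: 659 → 142 → 21 → 5 → 25 → 29 → 85 → 89 → 145 → 42 → 20 → 4 → 16 → 37 → 58 → 89  (repeats 89)
happy: 656

1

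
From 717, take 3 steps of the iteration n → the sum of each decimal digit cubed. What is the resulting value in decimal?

345

717 → 7³ + 1³ + 7³ = 687
687 → 6³ + 8³ + 7³ = 1071
1071 → 1³ + 0³ + 7³ + 1³ = 345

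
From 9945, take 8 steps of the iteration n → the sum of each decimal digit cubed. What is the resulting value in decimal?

9945 → 9³ + 9³ + 4³ + 5³ = 1647
1647 → 1³ + 6³ + 4³ + 7³ = 624
624 → 6³ + 2³ + 4³ = 288
288 → 2³ + 8³ + 8³ = 1032
1032 → 1³ + 0³ + 3³ + 2³ = 36
36 → 3³ + 6³ = 243
243 → 2³ + 4³ + 3³ = 99
99 → 9³ + 9³ = 1458

1458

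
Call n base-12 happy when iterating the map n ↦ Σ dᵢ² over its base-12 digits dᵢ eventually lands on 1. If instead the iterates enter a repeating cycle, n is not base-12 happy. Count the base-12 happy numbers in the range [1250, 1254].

1

1250: 1250 → 132 → 121 → 101 → 89 → 74 → 40 → 25 → 5 → 25  — not base-12 happy
1251: 1251 → 137 → 146 → 5 → 25 → 5  — not base-12 happy
1252: 1252 → 144 → 1  — base-12 happy
1253: 1253 → 153 → 82 → 136 → 137 → 146 → 5 → 25 → 5  — not base-12 happy
1254: 1254 → 164 → 66 → 61 → 26 → 8 → 64 → 41 → 34 → 104 → 128 → 164  — not base-12 happy
base-12 happy: 1252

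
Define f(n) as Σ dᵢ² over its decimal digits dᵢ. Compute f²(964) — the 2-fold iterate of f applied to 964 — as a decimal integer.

19

964 → 9² + 6² + 4² = 133
133 → 1² + 3² + 3² = 19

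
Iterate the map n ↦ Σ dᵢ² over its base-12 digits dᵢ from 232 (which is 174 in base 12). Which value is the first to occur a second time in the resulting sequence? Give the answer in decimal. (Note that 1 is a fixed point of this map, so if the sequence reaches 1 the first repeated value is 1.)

232 = (1,7,4)_12 → 1² + 7² + 4² = 66
66 = (5,6)_12 → 5² + 6² = 61
61 = (5,1)_12 → 5² + 1² = 26
26 = (2,2)_12 → 2² + 2² = 8
8 = (8)_12 → 8² = 64
64 = (5,4)_12 → 5² + 4² = 41
41 = (3,5)_12 → 3² + 5² = 34
34 = (2,10)_12 → 2² + 10² = 104
104 = (8,8)_12 → 8² + 8² = 128
128 = (10,8)_12 → 10² + 8² = 164
164 = (1,1,8)_12 → 1² + 1² + 8² = 66  — 66 already appeared earlier.

66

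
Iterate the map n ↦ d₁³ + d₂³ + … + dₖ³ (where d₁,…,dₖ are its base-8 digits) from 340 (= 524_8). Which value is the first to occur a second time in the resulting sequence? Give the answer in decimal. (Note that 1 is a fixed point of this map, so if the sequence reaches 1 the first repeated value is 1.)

559

340 = (5,2,4)_8 → 5³ + 2³ + 4³ = 197
197 = (3,0,5)_8 → 3³ + 0³ + 5³ = 152
152 = (2,3,0)_8 → 2³ + 3³ + 0³ = 35
35 = (4,3)_8 → 4³ + 3³ = 91
91 = (1,3,3)_8 → 1³ + 3³ + 3³ = 55
55 = (6,7)_8 → 6³ + 7³ = 559
559 = (1,0,5,7)_8 → 1³ + 0³ + 5³ + 7³ = 469
469 = (7,2,5)_8 → 7³ + 2³ + 5³ = 476
476 = (7,3,4)_8 → 7³ + 3³ + 4³ = 434
434 = (6,6,2)_8 → 6³ + 6³ + 2³ = 440
440 = (6,7,0)_8 → 6³ + 7³ + 0³ = 559  — 559 already appeared earlier.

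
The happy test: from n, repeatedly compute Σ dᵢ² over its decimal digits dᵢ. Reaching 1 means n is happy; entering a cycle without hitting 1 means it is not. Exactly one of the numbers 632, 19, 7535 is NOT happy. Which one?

7535

632: 632 → 49 → 97 → 130 → 10 → 1  — reaches 1 (happy)
19: 19 → 82 → 68 → 100 → 1  — reaches 1 (happy)
7535: 7535 → 108 → 65 → 61 → 37 → 58 → 89 → 145 → 42 → 20 → 4 → 16 → 37  — repeats 37 (not happy)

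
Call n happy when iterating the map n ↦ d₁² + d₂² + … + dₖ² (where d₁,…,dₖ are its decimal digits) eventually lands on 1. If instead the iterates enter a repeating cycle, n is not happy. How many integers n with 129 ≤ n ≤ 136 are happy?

3

129: 129 → 86 → 100 → 1  — happy
130: 130 → 10 → 1  — happy
131: 131 → 11 → 2 → 4 → 16 → 37 → 58 → 89 → 145 → 42 → 20 → 4  — not happy
132: 132 → 14 → 17 → 50 → 25 → 29 → 85 → 89 → 145 → 42 → 20 → 4 → 16 → 37 → 58 → 89  — not happy
133: 133 → 19 → 82 → 68 → 100 → 1  — happy
134: 134 → 26 → 40 → 16 → 37 → 58 → 89 → 145 → 42 → 20 → 4 → 16  — not happy
135: 135 → 35 → 34 → 25 → 29 → 85 → 89 → 145 → 42 → 20 → 4 → 16 → 37 → 58 → 89  — not happy
136: 136 → 46 → 52 → 29 → 85 → 89 → 145 → 42 → 20 → 4 → 16 → 37 → 58 → 89  — not happy
happy: 129, 130, 133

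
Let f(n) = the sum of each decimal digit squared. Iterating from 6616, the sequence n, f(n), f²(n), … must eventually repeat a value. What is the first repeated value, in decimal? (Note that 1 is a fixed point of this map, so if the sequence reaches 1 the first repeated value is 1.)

6616 → 6² + 6² + 1² + 6² = 36 + 36 + 1 + 36 = 109
109 → 1² + 0² + 9² = 1 + 0 + 81 = 82
82 → 8² + 2² = 64 + 4 = 68
68 → 6² + 8² = 36 + 64 = 100
100 → 1² + 0² + 0² = 1 + 0 + 0 = 1  — reached the fixed point 1.
1 → 1, so 1 is the first repeated value.

1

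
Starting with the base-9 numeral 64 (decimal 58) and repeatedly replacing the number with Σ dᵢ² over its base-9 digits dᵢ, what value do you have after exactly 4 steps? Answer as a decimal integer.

58 = (6,4)_9 → 6² + 4² = 52
52 = (5,7)_9 → 5² + 7² = 74
74 = (8,2)_9 → 8² + 2² = 68
68 = (7,5)_9 → 7² + 5² = 74

74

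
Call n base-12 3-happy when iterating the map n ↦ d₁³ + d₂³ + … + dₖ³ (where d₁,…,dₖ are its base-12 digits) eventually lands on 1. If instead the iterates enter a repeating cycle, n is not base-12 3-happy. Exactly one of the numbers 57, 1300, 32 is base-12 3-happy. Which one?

32

57: 57 → 793 → 342 → 288 → 8 → 512 → 755 → 1464 → 1008 → 343 → 415 → 1351 → 1136 → 1855 → 1344 → 793  — repeats 793 (not base-12 3-happy)
1300: 1300 → 793 → 342 → 288 → 8 → 512 → 755 → 1464 → 1008 → 343 → 415 → 1351 → 1136 → 1855 → 1344 → 793  — repeats 793 (not base-12 3-happy)
32: 32 → 520 → 434 → 35 → 1339 → 1099 → 1029 → 1073 → 593 → 190 → 1028 → 856 → 1520 → 1728 → 1  — reaches 1 (base-12 3-happy)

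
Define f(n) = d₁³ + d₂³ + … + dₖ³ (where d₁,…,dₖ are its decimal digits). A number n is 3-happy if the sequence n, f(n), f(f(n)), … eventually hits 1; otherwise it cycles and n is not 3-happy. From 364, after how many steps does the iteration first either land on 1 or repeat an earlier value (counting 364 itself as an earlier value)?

364 → 3³ + 6³ + 4³ = 27 + 216 + 64 = 307
307 → 3³ + 0³ + 7³ = 27 + 0 + 343 = 370
370 → 3³ + 7³ + 0³ = 27 + 343 + 0 = 370  — 370 repeats.
That took 3 steps.

3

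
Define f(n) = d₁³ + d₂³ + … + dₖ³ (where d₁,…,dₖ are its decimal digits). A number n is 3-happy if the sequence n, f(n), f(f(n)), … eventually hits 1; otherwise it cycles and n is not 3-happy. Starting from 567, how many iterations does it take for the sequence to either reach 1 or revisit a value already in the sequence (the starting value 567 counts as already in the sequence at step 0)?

6

567 → 5³ + 6³ + 7³ = 125 + 216 + 343 = 684
684 → 6³ + 8³ + 4³ = 216 + 512 + 64 = 792
792 → 7³ + 9³ + 2³ = 343 + 729 + 8 = 1080
1080 → 1³ + 0³ + 8³ + 0³ = 1 + 0 + 512 + 0 = 513
513 → 5³ + 1³ + 3³ = 125 + 1 + 27 = 153
153 → 1³ + 5³ + 3³ = 1 + 125 + 27 = 153  — 153 repeats.
That took 6 steps.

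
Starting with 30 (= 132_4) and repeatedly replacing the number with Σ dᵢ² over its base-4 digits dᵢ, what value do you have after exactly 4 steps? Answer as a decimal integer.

30 = (1,3,2)_4 → 14
14 = (3,2)_4 → 13
13 = (3,1)_4 → 10
10 = (2,2)_4 → 8

8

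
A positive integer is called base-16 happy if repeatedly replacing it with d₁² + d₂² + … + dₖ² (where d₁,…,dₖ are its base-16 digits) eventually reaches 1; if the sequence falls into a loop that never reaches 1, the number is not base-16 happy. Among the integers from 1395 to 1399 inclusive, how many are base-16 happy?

1395: 1395 → 83 → 34 → 8 → 64 → 16 → 1  — base-16 happy
1396: 1396 → 90 → 125 → 218 → 269 → 170 → 200 → 208 → 169 → 181 → 146 → 85 → 50 → 13 → 169  — not base-16 happy
1397: 1397 → 99 → 45 → 173 → 269 → 170 → 200 → 208 → 169 → 181 → 146 → 85 → 50 → 13 → 169  — not base-16 happy
1398: 1398 → 110 → 232 → 260 → 17 → 2 → 4 → 16 → 1  — base-16 happy
1399: 1399 → 123 → 170 → 200 → 208 → 169 → 181 → 146 → 85 → 50 → 13 → 169  — not base-16 happy
base-16 happy: 1395, 1398

2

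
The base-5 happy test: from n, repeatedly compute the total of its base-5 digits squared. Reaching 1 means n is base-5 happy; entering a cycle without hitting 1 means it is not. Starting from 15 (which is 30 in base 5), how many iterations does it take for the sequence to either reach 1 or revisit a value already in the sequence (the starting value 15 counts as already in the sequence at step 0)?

4

15 = (3,0)_5 → 3² + 0² = 9 + 0 = 9
9 = (1,4)_5 → 1² + 4² = 1 + 16 = 17
17 = (3,2)_5 → 3² + 2² = 9 + 4 = 13
13 = (2,3)_5 → 2² + 3² = 4 + 9 = 13  — 13 repeats.
That took 4 steps.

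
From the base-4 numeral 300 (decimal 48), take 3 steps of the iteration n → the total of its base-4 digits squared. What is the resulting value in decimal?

2

48 = (3,0,0)_4 → 9
9 = (2,1)_4 → 5
5 = (1,1)_4 → 2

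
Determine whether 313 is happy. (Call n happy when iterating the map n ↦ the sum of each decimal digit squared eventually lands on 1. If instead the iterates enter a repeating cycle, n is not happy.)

happy

313 → 19
19 → 82
82 → 68
68 → 100
100 → 1  — reached 1.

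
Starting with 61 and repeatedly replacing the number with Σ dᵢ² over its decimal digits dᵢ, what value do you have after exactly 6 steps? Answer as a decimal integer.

20

61 → 6² + 1² = 36 + 1 = 37
37 → 3² + 7² = 9 + 49 = 58
58 → 5² + 8² = 25 + 64 = 89
89 → 8² + 9² = 64 + 81 = 145
145 → 1² + 4² + 5² = 1 + 16 + 25 = 42
42 → 4² + 2² = 16 + 4 = 20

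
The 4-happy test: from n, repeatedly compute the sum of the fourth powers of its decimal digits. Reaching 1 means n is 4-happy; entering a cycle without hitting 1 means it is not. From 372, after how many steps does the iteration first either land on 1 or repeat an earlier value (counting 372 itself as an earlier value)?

372 → 3⁴ + 7⁴ + 2⁴ = 2498
2498 → 2⁴ + 4⁴ + 9⁴ + 8⁴ = 10929
10929 → 1⁴ + 0⁴ + 9⁴ + 2⁴ + 9⁴ = 13139
13139 → 1⁴ + 3⁴ + 1⁴ + 3⁴ + 9⁴ = 6725
6725 → 6⁴ + 7⁴ + 2⁴ + 5⁴ = 4338
4338 → 4⁴ + 3⁴ + 3⁴ + 8⁴ = 4514
4514 → 4⁴ + 5⁴ + 1⁴ + 4⁴ = 1138
1138 → 1⁴ + 1⁴ + 3⁴ + 8⁴ = 4179
4179 → 4⁴ + 1⁴ + 7⁴ + 9⁴ = 9219
9219 → 9⁴ + 2⁴ + 1⁴ + 9⁴ = 13139  — 13139 repeats.
That took 10 steps.

10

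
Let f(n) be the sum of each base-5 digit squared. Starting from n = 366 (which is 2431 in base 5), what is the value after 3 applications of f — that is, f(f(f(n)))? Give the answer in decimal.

4

366 = (2,4,3,1)_5 → 30
30 = (1,1,0)_5 → 2
2 = (2)_5 → 4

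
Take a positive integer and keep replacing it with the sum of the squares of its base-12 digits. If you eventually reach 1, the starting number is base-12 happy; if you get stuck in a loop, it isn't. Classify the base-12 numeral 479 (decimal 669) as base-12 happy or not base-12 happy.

669 = (4,7,9)_12 → 4² + 7² + 9² = 146
146 = (1,0,2)_12 → 1² + 0² + 2² = 5
5 = (5)_12 → 5² = 25
25 = (2,1)_12 → 2² + 1² = 5  — 5 already seen; the sequence cycles without reaching 1.

not base-12 happy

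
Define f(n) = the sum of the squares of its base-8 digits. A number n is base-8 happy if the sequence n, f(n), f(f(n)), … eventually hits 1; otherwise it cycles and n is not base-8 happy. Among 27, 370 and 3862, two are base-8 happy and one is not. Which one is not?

27: 27 → 18 → 8 → 1  — reaches 1 (base-8 happy)
370: 370 → 65 → 2 → 4 → 16 → 4  — repeats 4 (not base-8 happy)
3862: 3862 → 105 → 27 → 18 → 8 → 1  — reaches 1 (base-8 happy)

370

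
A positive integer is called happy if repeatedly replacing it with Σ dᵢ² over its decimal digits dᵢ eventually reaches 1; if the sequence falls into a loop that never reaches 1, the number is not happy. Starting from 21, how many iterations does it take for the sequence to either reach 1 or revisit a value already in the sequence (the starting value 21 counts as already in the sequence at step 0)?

13

21 → 2² + 1² = 5
5 → 5² = 25
25 → 2² + 5² = 29
29 → 2² + 9² = 85
85 → 8² + 5² = 89
89 → 8² + 9² = 145
145 → 1² + 4² + 5² = 42
42 → 4² + 2² = 20
20 → 2² + 0² = 4
4 → 4² = 16
16 → 1² + 6² = 37
37 → 3² + 7² = 58
58 → 5² + 8² = 89  — 89 repeats.
That took 13 steps.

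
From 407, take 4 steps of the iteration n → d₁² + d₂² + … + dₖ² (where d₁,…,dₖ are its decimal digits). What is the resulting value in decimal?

407 → 4² + 0² + 7² = 65
65 → 6² + 5² = 61
61 → 6² + 1² = 37
37 → 3² + 7² = 58

58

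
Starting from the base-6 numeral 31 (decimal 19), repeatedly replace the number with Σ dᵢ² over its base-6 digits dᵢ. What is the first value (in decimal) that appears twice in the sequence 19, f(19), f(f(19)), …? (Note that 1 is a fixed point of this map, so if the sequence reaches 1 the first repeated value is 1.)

19 = (3,1)_6 → 3² + 1² = 10
10 = (1,4)_6 → 1² + 4² = 17
17 = (2,5)_6 → 2² + 5² = 29
29 = (4,5)_6 → 4² + 5² = 41
41 = (1,0,5)_6 → 1² + 0² + 5² = 26
26 = (4,2)_6 → 4² + 2² = 20
20 = (3,2)_6 → 3² + 2² = 13
13 = (2,1)_6 → 2² + 1² = 5
5 = (5)_6 → 5² = 25
25 = (4,1)_6 → 4² + 1² = 17  — 17 already appeared earlier.

17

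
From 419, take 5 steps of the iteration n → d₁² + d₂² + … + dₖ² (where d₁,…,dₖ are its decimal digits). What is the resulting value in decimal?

4

419 → 4² + 1² + 9² = 98
98 → 9² + 8² = 145
145 → 1² + 4² + 5² = 42
42 → 4² + 2² = 20
20 → 2² + 0² = 4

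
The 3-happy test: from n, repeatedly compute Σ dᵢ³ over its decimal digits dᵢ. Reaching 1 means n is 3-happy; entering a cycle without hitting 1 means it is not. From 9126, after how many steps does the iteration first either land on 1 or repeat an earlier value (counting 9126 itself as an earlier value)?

9126 → 9³ + 1³ + 2³ + 6³ = 729 + 1 + 8 + 216 = 954
954 → 9³ + 5³ + 4³ = 729 + 125 + 64 = 918
918 → 9³ + 1³ + 8³ = 729 + 1 + 512 = 1242
1242 → 1³ + 2³ + 4³ + 2³ = 1 + 8 + 64 + 8 = 81
81 → 8³ + 1³ = 512 + 1 = 513
513 → 5³ + 1³ + 3³ = 125 + 1 + 27 = 153
153 → 1³ + 5³ + 3³ = 1 + 125 + 27 = 153  — 153 repeats.
That took 7 steps.

7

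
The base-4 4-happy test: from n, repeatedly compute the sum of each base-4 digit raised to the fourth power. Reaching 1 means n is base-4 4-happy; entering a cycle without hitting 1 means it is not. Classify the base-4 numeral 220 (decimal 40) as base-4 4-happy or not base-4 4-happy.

40 = (2,2,0)_4 → 2⁴ + 2⁴ + 0⁴ = 16 + 16 + 0 = 32
32 = (2,0,0)_4 → 2⁴ + 0⁴ + 0⁴ = 16 + 0 + 0 = 16
16 = (1,0,0)_4 → 1⁴ + 0⁴ + 0⁴ = 1 + 0 + 0 = 1  — reached 1.

base-4 4-happy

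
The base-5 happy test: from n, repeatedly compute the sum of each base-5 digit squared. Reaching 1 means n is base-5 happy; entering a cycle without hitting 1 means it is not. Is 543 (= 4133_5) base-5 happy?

base-5 happy

543 = (4,1,3,3)_5 → 4² + 1² + 3² + 3² = 35
35 = (1,2,0)_5 → 1² + 2² + 0² = 5
5 = (1,0)_5 → 1² + 0² = 1  — reached 1.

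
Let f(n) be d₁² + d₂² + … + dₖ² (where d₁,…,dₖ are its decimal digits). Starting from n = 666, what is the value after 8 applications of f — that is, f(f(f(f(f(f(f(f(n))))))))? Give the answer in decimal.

42

666 → 6² + 6² + 6² = 108
108 → 1² + 0² + 8² = 65
65 → 6² + 5² = 61
61 → 6² + 1² = 37
37 → 3² + 7² = 58
58 → 5² + 8² = 89
89 → 8² + 9² = 145
145 → 1² + 4² + 5² = 42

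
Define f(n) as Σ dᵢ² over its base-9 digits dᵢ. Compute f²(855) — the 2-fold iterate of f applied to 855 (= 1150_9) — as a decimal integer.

9

855 = (1,1,5,0)_9 → 1² + 1² + 5² + 0² = 1 + 1 + 25 + 0 = 27
27 = (3,0)_9 → 3² + 0² = 9 + 0 = 9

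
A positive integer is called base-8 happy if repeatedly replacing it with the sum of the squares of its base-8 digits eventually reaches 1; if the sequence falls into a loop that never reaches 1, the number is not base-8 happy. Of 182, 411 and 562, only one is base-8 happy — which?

182: 182 → 76 → 18 → 8 → 1  — reaches 1 (base-8 happy)
411: 411 → 54 → 72 → 2 → 4 → 16 → 4  — repeats 4 (not base-8 happy)
562: 562 → 41 → 26 → 13 → 26  — repeats 26 (not base-8 happy)

182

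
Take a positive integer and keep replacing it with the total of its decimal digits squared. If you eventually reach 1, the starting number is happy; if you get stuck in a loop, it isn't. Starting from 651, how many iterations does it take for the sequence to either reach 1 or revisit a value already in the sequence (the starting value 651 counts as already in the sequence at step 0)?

11

651 → 6² + 5² + 1² = 36 + 25 + 1 = 62
62 → 6² + 2² = 36 + 4 = 40
40 → 4² + 0² = 16 + 0 = 16
16 → 1² + 6² = 1 + 36 = 37
37 → 3² + 7² = 9 + 49 = 58
58 → 5² + 8² = 25 + 64 = 89
89 → 8² + 9² = 64 + 81 = 145
145 → 1² + 4² + 5² = 1 + 16 + 25 = 42
42 → 4² + 2² = 16 + 4 = 20
20 → 2² + 0² = 4 + 0 = 4
4 → 4² = 16  — 16 repeats.
That took 11 steps.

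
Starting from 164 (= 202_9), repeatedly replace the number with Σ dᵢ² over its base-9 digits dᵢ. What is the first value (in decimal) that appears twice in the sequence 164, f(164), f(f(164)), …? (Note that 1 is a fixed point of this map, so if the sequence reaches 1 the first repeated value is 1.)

164 = (2,0,2)_9 → 2² + 0² + 2² = 4 + 0 + 4 = 8
8 = (8)_9 → 8² = 64
64 = (7,1)_9 → 7² + 1² = 49 + 1 = 50
50 = (5,5)_9 → 5² + 5² = 25 + 25 = 50  — 50 already appeared earlier.

50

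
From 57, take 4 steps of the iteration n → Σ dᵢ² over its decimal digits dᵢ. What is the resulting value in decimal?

37

57 → 5² + 7² = 25 + 49 = 74
74 → 7² + 4² = 49 + 16 = 65
65 → 6² + 5² = 36 + 25 = 61
61 → 6² + 1² = 36 + 1 = 37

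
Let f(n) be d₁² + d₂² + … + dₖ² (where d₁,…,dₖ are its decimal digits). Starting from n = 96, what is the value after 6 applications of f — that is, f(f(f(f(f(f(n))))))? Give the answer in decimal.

96 → 9² + 6² = 81 + 36 = 117
117 → 1² + 1² + 7² = 1 + 1 + 49 = 51
51 → 5² + 1² = 25 + 1 = 26
26 → 2² + 6² = 4 + 36 = 40
40 → 4² + 0² = 16 + 0 = 16
16 → 1² + 6² = 1 + 36 = 37

37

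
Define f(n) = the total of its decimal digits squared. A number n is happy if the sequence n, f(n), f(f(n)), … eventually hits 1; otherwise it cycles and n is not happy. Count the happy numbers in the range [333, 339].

1

333: 333 → 27 → 53 → 34 → 25 → 29 → 85 → 89 → 145 → 42 → 20 → 4 → 16 → 37 → 58 → 89  (repeats 89)
334: 334 → 34 → 25 → 29 → 85 → 89 → 145 → 42 → 20 → 4 → 16 → 37 → 58 → 89  (repeats 89)
335: 335 → 43 → 25 → 29 → 85 → 89 → 145 → 42 → 20 → 4 → 16 → 37 → 58 → 89  (repeats 89)
336: 336 → 54 → 41 → 17 → 50 → 25 → 29 → 85 → 89 → 145 → 42 → 20 → 4 → 16 → 37 → 58 → 89  (repeats 89)
337: 337 → 67 → 85 → 89 → 145 → 42 → 20 → 4 → 16 → 37 → 58 → 89  (repeats 89)
338: 338 → 82 → 68 → 100 → 1  (reaches 1)
339: 339 → 99 → 162 → 41 → 17 → 50 → 25 → 29 → 85 → 89 → 145 → 42 → 20 → 4 → 16 → 37 → 58 → 89  (repeats 89)
happy: 338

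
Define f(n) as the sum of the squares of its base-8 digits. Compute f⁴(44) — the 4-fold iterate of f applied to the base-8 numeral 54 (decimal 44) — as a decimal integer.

44 = (5,4)_8 → 5² + 4² = 25 + 16 = 41
41 = (5,1)_8 → 5² + 1² = 25 + 1 = 26
26 = (3,2)_8 → 3² + 2² = 9 + 4 = 13
13 = (1,5)_8 → 1² + 5² = 1 + 25 = 26

26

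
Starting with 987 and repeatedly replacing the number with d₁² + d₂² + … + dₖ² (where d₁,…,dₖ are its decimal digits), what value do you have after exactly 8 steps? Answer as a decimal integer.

37

987 → 9² + 8² + 7² = 81 + 64 + 49 = 194
194 → 1² + 9² + 4² = 1 + 81 + 16 = 98
98 → 9² + 8² = 81 + 64 = 145
145 → 1² + 4² + 5² = 1 + 16 + 25 = 42
42 → 4² + 2² = 16 + 4 = 20
20 → 2² + 0² = 4 + 0 = 4
4 → 4² = 16
16 → 1² + 6² = 1 + 36 = 37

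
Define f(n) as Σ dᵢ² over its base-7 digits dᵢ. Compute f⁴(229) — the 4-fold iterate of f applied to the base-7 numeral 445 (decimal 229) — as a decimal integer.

5

229 = (4,4,5)_7 → 57
57 = (1,1,1)_7 → 3
3 = (3)_7 → 9
9 = (1,2)_7 → 5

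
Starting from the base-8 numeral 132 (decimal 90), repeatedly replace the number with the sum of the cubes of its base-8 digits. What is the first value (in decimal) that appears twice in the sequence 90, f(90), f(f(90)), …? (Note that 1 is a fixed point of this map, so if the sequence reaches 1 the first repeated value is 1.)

90 = (1,3,2)_8 → 1³ + 3³ + 2³ = 36
36 = (4,4)_8 → 4³ + 4³ = 128
128 = (2,0,0)_8 → 2³ + 0³ + 0³ = 8
8 = (1,0)_8 → 1³ + 0³ = 1  — reached the fixed point 1.
1 → 1, so 1 is the first repeated value.

1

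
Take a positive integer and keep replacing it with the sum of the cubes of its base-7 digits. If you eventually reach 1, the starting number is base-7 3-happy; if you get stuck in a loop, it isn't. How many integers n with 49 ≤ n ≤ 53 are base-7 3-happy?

1

49: 49 → 1  — base-7 3-happy
50: 50 → 2 → 8 → 2  — not base-7 3-happy
51: 51 → 9 → 9  — not base-7 3-happy
52: 52 → 28 → 64 → 10 → 28  — not base-7 3-happy
53: 53 → 65 → 17 → 35 → 125 → 251 → 341 → 557 → 137 → 197 → 65  — not base-7 3-happy
base-7 3-happy: 49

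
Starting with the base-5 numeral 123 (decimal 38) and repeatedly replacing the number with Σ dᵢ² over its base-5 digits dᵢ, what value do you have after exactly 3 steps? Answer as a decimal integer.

38 = (1,2,3)_5 → 1² + 2² + 3² = 1 + 4 + 9 = 14
14 = (2,4)_5 → 2² + 4² = 4 + 16 = 20
20 = (4,0)_5 → 4² + 0² = 16 + 0 = 16

16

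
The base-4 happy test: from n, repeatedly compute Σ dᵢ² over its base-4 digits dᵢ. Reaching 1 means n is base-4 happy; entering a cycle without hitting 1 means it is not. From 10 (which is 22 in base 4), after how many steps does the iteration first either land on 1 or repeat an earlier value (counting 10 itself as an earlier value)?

10 = (2,2)_4 → 2² + 2² = 4 + 4 = 8
8 = (2,0)_4 → 2² + 0² = 4 + 0 = 4
4 = (1,0)_4 → 1² + 0² = 1 + 0 = 1  — reached 1.
That took 3 steps.

3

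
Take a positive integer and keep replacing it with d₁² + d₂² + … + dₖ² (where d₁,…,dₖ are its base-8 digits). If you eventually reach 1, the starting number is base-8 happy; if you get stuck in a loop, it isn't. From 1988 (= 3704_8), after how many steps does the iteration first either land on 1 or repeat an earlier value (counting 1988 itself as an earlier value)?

7

1988 = (3,7,0,4)_8 → 74
74 = (1,1,2)_8 → 6
6 = (6)_8 → 36
36 = (4,4)_8 → 32
32 = (4,0)_8 → 16
16 = (2,0)_8 → 4
4 = (4)_8 → 16  — 16 repeats.
That took 7 steps.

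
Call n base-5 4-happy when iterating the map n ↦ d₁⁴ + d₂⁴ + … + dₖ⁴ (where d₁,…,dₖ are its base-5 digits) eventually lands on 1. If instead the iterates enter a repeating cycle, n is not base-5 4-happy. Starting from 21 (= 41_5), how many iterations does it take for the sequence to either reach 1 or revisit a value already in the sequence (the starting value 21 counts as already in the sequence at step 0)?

21 = (4,1)_5 → 4⁴ + 1⁴ = 257
257 = (2,0,1,2)_5 → 2⁴ + 0⁴ + 1⁴ + 2⁴ = 33
33 = (1,1,3)_5 → 1⁴ + 1⁴ + 3⁴ = 83
83 = (3,1,3)_5 → 3⁴ + 1⁴ + 3⁴ = 163
163 = (1,1,2,3)_5 → 1⁴ + 1⁴ + 2⁴ + 3⁴ = 99
99 = (3,4,4)_5 → 3⁴ + 4⁴ + 4⁴ = 593
593 = (4,3,3,3)_5 → 4⁴ + 3⁴ + 3⁴ + 3⁴ = 499
499 = (3,4,4,4)_5 → 3⁴ + 4⁴ + 4⁴ + 4⁴ = 849
849 = (1,1,3,4,4)_5 → 1⁴ + 1⁴ + 3⁴ + 4⁴ + 4⁴ = 595
595 = (4,3,4,0)_5 → 4⁴ + 3⁴ + 4⁴ + 0⁴ = 593  — 593 repeats.
That took 10 steps.

10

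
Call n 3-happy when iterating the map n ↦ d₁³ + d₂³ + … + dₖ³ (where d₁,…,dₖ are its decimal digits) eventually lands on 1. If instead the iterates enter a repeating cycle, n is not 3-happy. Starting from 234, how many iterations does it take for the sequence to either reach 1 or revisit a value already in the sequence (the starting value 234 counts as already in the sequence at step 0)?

234 → 99
99 → 1458
1458 → 702
702 → 351
351 → 153
153 → 153  — 153 repeats.
That took 6 steps.

6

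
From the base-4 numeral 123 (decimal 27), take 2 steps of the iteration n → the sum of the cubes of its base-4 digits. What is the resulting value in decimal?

27 = (1,2,3)_4 → 1³ + 2³ + 3³ = 1 + 8 + 27 = 36
36 = (2,1,0)_4 → 2³ + 1³ + 0³ = 8 + 1 + 0 = 9

9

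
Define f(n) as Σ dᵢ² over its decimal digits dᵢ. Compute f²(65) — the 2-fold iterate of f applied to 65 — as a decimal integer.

65 → 6² + 5² = 61
61 → 6² + 1² = 37

37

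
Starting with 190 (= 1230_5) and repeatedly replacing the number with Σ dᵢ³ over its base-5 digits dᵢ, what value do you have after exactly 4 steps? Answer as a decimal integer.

28

190 = (1,2,3,0)_5 → 1³ + 2³ + 3³ + 0³ = 36
36 = (1,2,1)_5 → 1³ + 2³ + 1³ = 10
10 = (2,0)_5 → 2³ + 0³ = 8
8 = (1,3)_5 → 1³ + 3³ = 28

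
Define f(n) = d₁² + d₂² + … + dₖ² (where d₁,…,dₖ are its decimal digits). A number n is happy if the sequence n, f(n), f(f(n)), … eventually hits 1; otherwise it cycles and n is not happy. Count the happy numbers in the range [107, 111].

107: 107 → 50 → 25 → 29 → 85 → 89 → 145 → 42 → 20 → 4 → 16 → 37 → 58 → 89  — not happy
108: 108 → 65 → 61 → 37 → 58 → 89 → 145 → 42 → 20 → 4 → 16 → 37  — not happy
109: 109 → 82 → 68 → 100 → 1  — happy
110: 110 → 2 → 4 → 16 → 37 → 58 → 89 → 145 → 42 → 20 → 4  — not happy
111: 111 → 3 → 9 → 81 → 65 → 61 → 37 → 58 → 89 → 145 → 42 → 20 → 4 → 16 → 37  — not happy
happy: 109

1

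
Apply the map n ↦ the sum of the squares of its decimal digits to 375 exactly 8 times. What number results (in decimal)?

4

375 → 3² + 7² + 5² = 83
83 → 8² + 3² = 73
73 → 7² + 3² = 58
58 → 5² + 8² = 89
89 → 8² + 9² = 145
145 → 1² + 4² + 5² = 42
42 → 4² + 2² = 20
20 → 2² + 0² = 4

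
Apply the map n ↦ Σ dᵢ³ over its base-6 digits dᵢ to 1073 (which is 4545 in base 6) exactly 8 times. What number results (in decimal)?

1

1073 = (4,5,4,5)_6 → 378
378 = (1,4,3,0)_6 → 92
92 = (2,3,2)_6 → 43
43 = (1,1,1)_6 → 3
3 = (3)_6 → 27
27 = (4,3)_6 → 91
91 = (2,3,1)_6 → 36
36 = (1,0,0)_6 → 1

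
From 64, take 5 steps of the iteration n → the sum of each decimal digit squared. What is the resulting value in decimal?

64 → 52
52 → 29
29 → 85
85 → 89
89 → 145

145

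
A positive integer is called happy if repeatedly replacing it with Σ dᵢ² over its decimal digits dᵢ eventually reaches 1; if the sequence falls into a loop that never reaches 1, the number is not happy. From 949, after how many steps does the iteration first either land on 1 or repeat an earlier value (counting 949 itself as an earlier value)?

14

949 → 9² + 4² + 9² = 81 + 16 + 81 = 178
178 → 1² + 7² + 8² = 1 + 49 + 64 = 114
114 → 1² + 1² + 4² = 1 + 1 + 16 = 18
18 → 1² + 8² = 1 + 64 = 65
65 → 6² + 5² = 36 + 25 = 61
61 → 6² + 1² = 36 + 1 = 37
37 → 3² + 7² = 9 + 49 = 58
58 → 5² + 8² = 25 + 64 = 89
89 → 8² + 9² = 64 + 81 = 145
145 → 1² + 4² + 5² = 1 + 16 + 25 = 42
42 → 4² + 2² = 16 + 4 = 20
20 → 2² + 0² = 4 + 0 = 4
4 → 4² = 16
16 → 1² + 6² = 1 + 36 = 37  — 37 repeats.
That took 14 steps.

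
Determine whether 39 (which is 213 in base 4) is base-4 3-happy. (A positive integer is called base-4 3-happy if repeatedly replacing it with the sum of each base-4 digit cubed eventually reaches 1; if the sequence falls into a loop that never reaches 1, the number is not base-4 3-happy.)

39 = (2,1,3)_4 → 36
36 = (2,1,0)_4 → 9
9 = (2,1)_4 → 9  — 9 already seen; the sequence cycles without reaching 1.

not base-4 3-happy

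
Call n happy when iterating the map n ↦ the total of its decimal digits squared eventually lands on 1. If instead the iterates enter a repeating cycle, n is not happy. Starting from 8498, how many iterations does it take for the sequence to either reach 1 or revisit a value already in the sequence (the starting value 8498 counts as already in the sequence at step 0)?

8498 → 8² + 4² + 9² + 8² = 64 + 16 + 81 + 64 = 225
225 → 2² + 2² + 5² = 4 + 4 + 25 = 33
33 → 3² + 3² = 9 + 9 = 18
18 → 1² + 8² = 1 + 64 = 65
65 → 6² + 5² = 36 + 25 = 61
61 → 6² + 1² = 36 + 1 = 37
37 → 3² + 7² = 9 + 49 = 58
58 → 5² + 8² = 25 + 64 = 89
89 → 8² + 9² = 64 + 81 = 145
145 → 1² + 4² + 5² = 1 + 16 + 25 = 42
42 → 4² + 2² = 16 + 4 = 20
20 → 2² + 0² = 4 + 0 = 4
4 → 4² = 16
16 → 1² + 6² = 1 + 36 = 37  — 37 repeats.
That took 14 steps.

14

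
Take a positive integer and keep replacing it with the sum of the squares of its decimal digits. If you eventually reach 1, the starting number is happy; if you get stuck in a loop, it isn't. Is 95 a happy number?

95 → 106
106 → 37
37 → 58
58 → 89
89 → 145
145 → 42
42 → 20
20 → 4
4 → 16
16 → 37  — 37 already seen; the sequence cycles without reaching 1.

not happy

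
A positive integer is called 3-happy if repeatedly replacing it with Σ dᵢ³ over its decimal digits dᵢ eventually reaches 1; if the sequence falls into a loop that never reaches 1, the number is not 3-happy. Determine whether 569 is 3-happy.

not 3-happy

569 → 1070
1070 → 344
344 → 155
155 → 251
251 → 134
134 → 92
92 → 737
737 → 713
713 → 371
371 → 371  — 371 already seen; the sequence cycles without reaching 1.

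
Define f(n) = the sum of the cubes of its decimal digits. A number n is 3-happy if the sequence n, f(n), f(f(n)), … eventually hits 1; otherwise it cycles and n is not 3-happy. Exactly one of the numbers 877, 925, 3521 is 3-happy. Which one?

877: 877 → 1198 → 1243 → 100 → 1  — reaches 1 (3-happy)
925: 925 → 862 → 736 → 586 → 853 → 664 → 496 → 1009 → 730 → 370 → 370  — repeats 370 (not 3-happy)
3521: 3521 → 161 → 218 → 521 → 134 → 92 → 737 → 713 → 371 → 371  — repeats 371 (not 3-happy)

877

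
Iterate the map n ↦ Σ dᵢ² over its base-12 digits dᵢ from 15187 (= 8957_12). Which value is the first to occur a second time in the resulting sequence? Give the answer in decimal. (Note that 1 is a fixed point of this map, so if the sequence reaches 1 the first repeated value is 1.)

15187 = (8,9,5,7)_12 → 8² + 9² + 5² + 7² = 64 + 81 + 25 + 49 = 219
219 = (1,6,3)_12 → 1² + 6² + 3² = 1 + 36 + 9 = 46
46 = (3,10)_12 → 3² + 10² = 9 + 100 = 109
109 = (9,1)_12 → 9² + 1² = 81 + 1 = 82
82 = (6,10)_12 → 6² + 10² = 36 + 100 = 136
136 = (11,4)_12 → 11² + 4² = 121 + 16 = 137
137 = (11,5)_12 → 11² + 5² = 121 + 25 = 146
146 = (1,0,2)_12 → 1² + 0² + 2² = 1 + 0 + 4 = 5
5 = (5)_12 → 5² = 25
25 = (2,1)_12 → 2² + 1² = 4 + 1 = 5  — 5 already appeared earlier.

5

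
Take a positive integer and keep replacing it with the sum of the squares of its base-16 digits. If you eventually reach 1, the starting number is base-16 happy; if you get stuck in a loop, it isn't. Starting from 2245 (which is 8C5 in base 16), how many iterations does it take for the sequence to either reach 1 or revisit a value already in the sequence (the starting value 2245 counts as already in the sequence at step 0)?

2245 = (8,12,5)_16 → 233
233 = (14,9)_16 → 277
277 = (1,1,5)_16 → 27
27 = (1,11)_16 → 122
122 = (7,10)_16 → 149
149 = (9,5)_16 → 106
106 = (6,10)_16 → 136
136 = (8,8)_16 → 128
128 = (8,0)_16 → 64
64 = (4,0)_16 → 16
16 = (1,0)_16 → 1  — reached 1.
That took 11 steps.

11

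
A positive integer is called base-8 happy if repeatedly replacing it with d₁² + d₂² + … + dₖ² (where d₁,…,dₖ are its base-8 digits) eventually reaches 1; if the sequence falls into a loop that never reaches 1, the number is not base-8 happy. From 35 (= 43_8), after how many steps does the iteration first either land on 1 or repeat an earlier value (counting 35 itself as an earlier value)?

4

35 = (4,3)_8 → 4² + 3² = 25
25 = (3,1)_8 → 3² + 1² = 10
10 = (1,2)_8 → 1² + 2² = 5
5 = (5)_8 → 5² = 25  — 25 repeats.
That took 4 steps.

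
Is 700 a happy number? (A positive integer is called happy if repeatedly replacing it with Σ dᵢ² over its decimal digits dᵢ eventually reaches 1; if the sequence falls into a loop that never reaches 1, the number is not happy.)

700 → 7² + 0² + 0² = 49
49 → 4² + 9² = 97
97 → 9² + 7² = 130
130 → 1² + 3² + 0² = 10
10 → 1² + 0² = 1  — reached 1.

happy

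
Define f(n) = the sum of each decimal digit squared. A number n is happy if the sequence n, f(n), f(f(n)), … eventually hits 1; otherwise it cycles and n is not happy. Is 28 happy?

28 → 2² + 8² = 4 + 64 = 68
68 → 6² + 8² = 36 + 64 = 100
100 → 1² + 0² + 0² = 1 + 0 + 0 = 1  — reached 1.

happy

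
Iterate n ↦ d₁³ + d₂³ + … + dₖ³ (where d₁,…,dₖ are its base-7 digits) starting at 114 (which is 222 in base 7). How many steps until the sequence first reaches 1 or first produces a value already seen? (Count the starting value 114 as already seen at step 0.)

6

114 = (2,2,2)_7 → 2³ + 2³ + 2³ = 24
24 = (3,3)_7 → 3³ + 3³ = 54
54 = (1,0,5)_7 → 1³ + 0³ + 5³ = 126
126 = (2,4,0)_7 → 2³ + 4³ + 0³ = 72
72 = (1,3,2)_7 → 1³ + 3³ + 2³ = 36
36 = (5,1)_7 → 5³ + 1³ = 126  — 126 repeats.
That took 6 steps.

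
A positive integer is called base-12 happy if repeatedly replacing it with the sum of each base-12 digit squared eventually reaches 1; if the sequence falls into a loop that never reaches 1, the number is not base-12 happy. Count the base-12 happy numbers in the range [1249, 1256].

1

1249: 1249 → 129 → 181 → 11 → 121 → 101 → 89 → 74 → 40 → 25 → 5 → 25  — not base-12 happy
1250: 1250 → 132 → 121 → 101 → 89 → 74 → 40 → 25 → 5 → 25  — not base-12 happy
1251: 1251 → 137 → 146 → 5 → 25 → 5  — not base-12 happy
1252: 1252 → 144 → 1  — base-12 happy
1253: 1253 → 153 → 82 → 136 → 137 → 146 → 5 → 25 → 5  — not base-12 happy
1254: 1254 → 164 → 66 → 61 → 26 → 8 → 64 → 41 → 34 → 104 → 128 → 164  — not base-12 happy
1255: 1255 → 177 → 86 → 53 → 41 → 34 → 104 → 128 → 164 → 66 → 61 → 26 → 8 → 64 → 41  — not base-12 happy
1256: 1256 → 192 → 17 → 26 → 8 → 64 → 41 → 34 → 104 → 128 → 164 → 66 → 61 → 26  — not base-12 happy
base-12 happy: 1252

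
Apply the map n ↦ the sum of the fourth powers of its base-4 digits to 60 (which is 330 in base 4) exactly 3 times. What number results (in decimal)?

81

60 = (3,3,0)_4 → 3⁴ + 3⁴ + 0⁴ = 162
162 = (2,2,0,2)_4 → 2⁴ + 2⁴ + 0⁴ + 2⁴ = 48
48 = (3,0,0)_4 → 3⁴ + 0⁴ + 0⁴ = 81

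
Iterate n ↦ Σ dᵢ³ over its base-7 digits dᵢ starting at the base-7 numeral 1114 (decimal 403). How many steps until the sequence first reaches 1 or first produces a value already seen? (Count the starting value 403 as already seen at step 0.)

6

403 = (1,1,1,4)_7 → 1³ + 1³ + 1³ + 4³ = 67
67 = (1,2,4)_7 → 1³ + 2³ + 4³ = 73
73 = (1,3,3)_7 → 1³ + 3³ + 3³ = 55
55 = (1,0,6)_7 → 1³ + 0³ + 6³ = 217
217 = (4,3,0)_7 → 4³ + 3³ + 0³ = 91
91 = (1,6,0)_7 → 1³ + 6³ + 0³ = 217  — 217 repeats.
That took 6 steps.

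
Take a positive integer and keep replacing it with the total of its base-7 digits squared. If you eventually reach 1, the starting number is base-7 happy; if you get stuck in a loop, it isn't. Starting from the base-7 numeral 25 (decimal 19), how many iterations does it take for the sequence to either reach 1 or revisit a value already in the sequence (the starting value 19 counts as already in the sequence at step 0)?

5

19 = (2,5)_7 → 2² + 5² = 4 + 25 = 29
29 = (4,1)_7 → 4² + 1² = 16 + 1 = 17
17 = (2,3)_7 → 2² + 3² = 4 + 9 = 13
13 = (1,6)_7 → 1² + 6² = 1 + 36 = 37
37 = (5,2)_7 → 5² + 2² = 25 + 4 = 29  — 29 repeats.
That took 5 steps.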